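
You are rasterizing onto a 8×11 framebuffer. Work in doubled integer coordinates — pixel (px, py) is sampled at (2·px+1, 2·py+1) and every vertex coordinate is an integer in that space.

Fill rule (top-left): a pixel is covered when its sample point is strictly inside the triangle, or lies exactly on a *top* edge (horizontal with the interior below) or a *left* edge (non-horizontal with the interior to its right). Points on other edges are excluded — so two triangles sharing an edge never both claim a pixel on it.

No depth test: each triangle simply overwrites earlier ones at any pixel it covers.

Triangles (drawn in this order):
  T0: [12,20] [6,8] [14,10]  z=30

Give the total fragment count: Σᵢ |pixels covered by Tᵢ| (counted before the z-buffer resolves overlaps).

T0:
  2·area = 84
  edge (12, 20)→(6, 8): d=(-6,-12) top-left  bias=+0
  edge (6, 8)→(14, 10): d=(8,2) right/bottom  bias=-1
  edge (14, 10)→(12, 20): d=(-2,10) right/bottom  bias=-1
    (7,2)@(15, 5): e=[126,-42,0] → .  [on edge]
    (3,4)@(7, 9): e=[6,6,72] → X
    (4,4)@(9, 9): e=[30,2,52] → X
    (5,4)@(11, 9): e=[54,-2,32] → .
    (3,5)@(7, 11): e=[-6,22,68] → .
    (4,5)@(9, 11): e=[18,18,48] → X
    (5,5)@(11, 11): e=[42,14,28] → X
    (6,5)@(13, 11): e=[66,10,8] → X
    (7,5)@(15, 11): e=[90,6,-12] → .
    (4,6)@(9, 13): e=[6,34,44] → X
    (7,6)@(15, 13): e=[78,22,-16] → .
    (4,7)@(9, 15): e=[-6,50,40] → .
    (6,7)@(13, 15): e=[42,42,0] → .  [on edge]
  covered (10 px):
    . . . . . . . .
    . . . . . . . .
    . . . . . . . .
    . . . . . . . .
    . . . X X . . .
    . . . . X X X .
    . . . . X X X .
    . . . . . X . .
    . . . . . X . .
    . . . . . . . .
    . . . . . . . .

Final: 10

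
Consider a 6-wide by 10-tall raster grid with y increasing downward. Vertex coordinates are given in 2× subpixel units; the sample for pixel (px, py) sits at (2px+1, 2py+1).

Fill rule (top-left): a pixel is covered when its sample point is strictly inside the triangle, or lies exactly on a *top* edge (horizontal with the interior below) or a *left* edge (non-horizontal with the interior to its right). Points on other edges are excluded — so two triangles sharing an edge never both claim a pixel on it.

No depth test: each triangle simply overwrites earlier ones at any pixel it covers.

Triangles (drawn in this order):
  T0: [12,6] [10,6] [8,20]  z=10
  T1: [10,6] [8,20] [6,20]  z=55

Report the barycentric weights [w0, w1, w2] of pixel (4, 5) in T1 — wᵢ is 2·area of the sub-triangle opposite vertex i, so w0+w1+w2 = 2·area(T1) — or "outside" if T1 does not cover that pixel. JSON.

T0:
  2·area = 28  (B↔C swapped to make it positive)
  edge (12, 6)→(8, 20): d=(-4,14) right/bottom  bias=-1
  edge (8, 20)→(10, 6): d=(2,-14) top-left  bias=+0
  edge (10, 6)→(12, 6): d=(2,0) top-left  bias=+0
    (5,3)@(11, 7): e=[10,16,2] → █
    (5,4)@(11, 9): e=[2,20,6] → █
    (5,5)@(11, 11): e=[-6,24,10] → ·
    (4,6)@(9, 13): e=[14,0,14] → █  [on edge]
    (5,6)@(11, 13): e=[-14,28,14] → ·
    (4,7)@(9, 15): e=[6,4,18] → █
    (5,7)@(11, 15): e=[-22,32,18] → ·
    (4,8)@(9, 17): e=[-2,8,22] → ·
  covered (4 px):
    · · · · · ·
    · · · · · ·
    · · · · · ·
    · · · · · █
    · · · · · █
    · · · · · ·
    · · · · █ ·
    · · · · █ ·
    · · · · · ·
    · · · · · ·
T1:
  2·area = 28
  edge (10, 6)→(8, 20): d=(-2,14) right/bottom  bias=-1
  edge (8, 20)→(6, 20): d=(-2,0) right/bottom  bias=-1
  edge (6, 20)→(10, 6): d=(4,-14) top-left  bias=+0
    (4,5)@(9, 11): e=[4,18,6] → █
    (5,5)@(11, 11): e=[-24,18,34] → ·
    (4,6)@(9, 13): e=[0,14,14] → ·  [on edge]
    (3,8)@(7, 17): e=[20,6,2] → █
    (4,8)@(9, 17): e=[-8,6,30] → ·
    (3,9)@(7, 19): e=[16,2,10] → █
    (4,9)@(9, 19): e=[-12,2,38] → ·
  covered (3 px):
    · · · · · ·
    · · · · · ·
    · · · · · ·
    · · · · · ·
    · · · · · ·
    · · · · █ ·
    · · · · · ·
    · · · · · ·
    · · · █ · ·
    · · · █ · ·

Result: [18,6,4]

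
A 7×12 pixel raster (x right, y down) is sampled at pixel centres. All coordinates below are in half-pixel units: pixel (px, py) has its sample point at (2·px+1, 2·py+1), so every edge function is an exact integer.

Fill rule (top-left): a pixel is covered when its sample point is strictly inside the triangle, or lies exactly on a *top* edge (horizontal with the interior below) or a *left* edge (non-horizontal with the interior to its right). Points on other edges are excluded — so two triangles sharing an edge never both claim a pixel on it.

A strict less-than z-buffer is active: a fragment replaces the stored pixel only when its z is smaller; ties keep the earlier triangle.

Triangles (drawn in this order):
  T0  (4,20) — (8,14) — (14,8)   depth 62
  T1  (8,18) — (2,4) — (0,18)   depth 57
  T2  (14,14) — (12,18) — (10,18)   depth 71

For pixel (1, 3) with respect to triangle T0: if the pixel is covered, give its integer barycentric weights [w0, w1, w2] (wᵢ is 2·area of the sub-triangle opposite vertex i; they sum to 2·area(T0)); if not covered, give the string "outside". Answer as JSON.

T0:
  2·area = 12
  edge (4, 20)→(8, 14): d=(4,-6) top-left  bias=+0
  edge (8, 14)→(14, 8): d=(6,-6) top-left  bias=+0
  edge (14, 8)→(4, 20): d=(-10,12) right/bottom  bias=-1
    (6,4)@(13, 9): e=[10,0,2] → █  [on edge]
    (5,5)@(11, 11): e=[6,0,6] → █  [on edge]
    (6,5)@(13, 11): e=[18,12,-18] → ·
    (4,6)@(9, 13): e=[2,0,10] → █  [on edge]
    (5,6)@(11, 13): e=[14,12,-14] → ·
    (3,7)@(7, 15): e=[-2,0,14] → ·  [on edge]
    (4,7)@(9, 15): e=[10,12,-10] → ·
    (2,8)@(5, 17): e=[-6,0,18] → ·  [on edge]
    (1,9)@(3, 19): e=[-10,0,22] → ·  [on edge]
    (0,10)@(1, 21): e=[-14,0,26] → ·  [on edge]
  covered (3 px):
    · · · · · · ·
    · · · · · · ·
    · · · · · · ·
    · · · · · · ·
    · · · · · · █
    · · · · · █ ·
    · · · · █ · ·
    · · · · · · ·
    · · · · · · ·
    · · · · · · ·
    · · · · · · ·
    · · · · · · ·
T1:
  2·area = 112  (B↔C swapped to make it positive)
  edge (8, 18)→(0, 18): d=(-8,0) right/bottom  bias=-1
  edge (0, 18)→(2, 4): d=(2,-14) top-left  bias=+0
  edge (2, 4)→(8, 18): d=(6,14) right/bottom  bias=-1
    (1,3)@(3, 7): e=[88,20,4] → █
    (2,3)@(5, 7): e=[88,48,-24] → ·
    (1,4)@(3, 9): e=[72,24,16] → █
    (2,4)@(5, 9): e=[72,52,-12] → ·
    (0,5)@(1, 11): e=[56,0,56] → █  [on edge]
    (2,5)@(5, 11): e=[56,56,0] → ·  [on edge]
    (0,6)@(1, 13): e=[40,4,68] → █
    (2,6)@(5, 13): e=[40,60,12] → █
    (3,6)@(7, 13): e=[40,88,-16] → ·
    (0,7)@(1, 15): e=[24,8,80] → █
    (3,7)@(7, 15): e=[24,92,-4] → ·
    (0,8)@(1, 17): e=[8,12,92] → █
  covered (14 px):
    · · · · · · ·
    · · · · · · ·
    · · · · · · ·
    · █ · · · · ·
    · █ · · · · ·
    █ █ · · · · ·
    █ █ █ · · · ·
    █ █ █ · · · ·
    █ █ █ █ · · ·
    · · · · · · ·
    · · · · · · ·
    · · · · · · ·
T2:
  2·area = 8
  edge (14, 14)→(12, 18): d=(-2,4) right/bottom  bias=-1
  edge (12, 18)→(10, 18): d=(-2,0) right/bottom  bias=-1
  edge (10, 18)→(14, 14): d=(4,-4) top-left  bias=+0
    (6,7)@(13, 15): e=[2,6,0] → █  [on edge]
    (5,8)@(11, 17): e=[6,2,0] → █  [on edge]
    (6,8)@(13, 17): e=[-2,2,8] → ·
    (4,9)@(9, 19): e=[10,-2,0] → ·  [on edge]
    (5,9)@(11, 19): e=[2,-2,8] → ·
    (3,10)@(7, 21): e=[14,-6,0] → ·  [on edge]
    (2,11)@(5, 23): e=[18,-10,0] → ·  [on edge]
  covered (2 px):
    · · · · · · ·
    · · · · · · ·
    · · · · · · ·
    · · · · · · ·
    · · · · · · ·
    · · · · · · ·
    · · · · · · ·
    · · · · · · █
    · · · · · █ ·
    · · · · · · ·
    · · · · · · ·
    · · · · · · ·

Result: "outside"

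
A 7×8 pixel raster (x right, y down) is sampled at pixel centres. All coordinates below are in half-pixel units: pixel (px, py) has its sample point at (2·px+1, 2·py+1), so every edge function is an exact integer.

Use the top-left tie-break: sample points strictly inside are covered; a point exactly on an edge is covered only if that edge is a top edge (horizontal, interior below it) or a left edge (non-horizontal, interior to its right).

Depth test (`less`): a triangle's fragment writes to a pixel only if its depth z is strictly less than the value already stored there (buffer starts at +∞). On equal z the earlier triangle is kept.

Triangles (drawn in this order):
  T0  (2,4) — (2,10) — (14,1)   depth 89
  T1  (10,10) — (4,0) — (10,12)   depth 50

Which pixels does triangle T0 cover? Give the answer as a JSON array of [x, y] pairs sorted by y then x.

T0:
  2·area = 72  (B↔C swapped to make it positive)
  edge (2, 4)→(14, 1): d=(12,-3) top-left  bias=+0
  edge (14, 1)→(2, 10): d=(-12,9) right/bottom  bias=-1
  edge (2, 10)→(2, 4): d=(0,-6) top-left  bias=+0
    (3,1)@(7, 3): e=[3,39,30] → █
    (4,1)@(9, 3): e=[9,21,42] → █
    (5,1)@(11, 3): e=[15,3,54] → █
    (6,1)@(13, 3): e=[21,-15,66] → ·
    (1,2)@(3, 5): e=[15,51,6] → █
    (2,2)@(5, 5): e=[21,33,18] → █
    (4,2)@(9, 5): e=[33,-3,42] → ·
    (5,2)@(11, 5): e=[39,-21,54] → ·
    (1,3)@(3, 7): e=[39,27,6] → █
    (3,3)@(7, 7): e=[51,-9,30] → ·
    (1,4)@(3, 9): e=[63,3,6] → █
    (2,4)@(5, 9): e=[69,-15,18] → ·
  covered (9 px):
    · · · · · · ·
    · · · █ █ █ ·
    · █ █ █ · · ·
    · █ █ · · · ·
    · █ · · · · ·
    · · · · · · ·
    · · · · · · ·
    · · · · · · ·
T1:
  2·area = 12  (B↔C swapped to make it positive)
  edge (10, 10)→(10, 12): d=(0,2) right/bottom  bias=-1
  edge (10, 12)→(4, 0): d=(-6,-12) top-left  bias=+0
  edge (4, 0)→(10, 10): d=(6,10) right/bottom  bias=-1
    (3,2)@(7, 5): e=[6,6,0] → ·  [on edge]
    (4,4)@(9, 9): e=[2,6,4] → █
    (5,4)@(11, 9): e=[-2,30,-16] → ·
    (4,5)@(9, 11): e=[2,-6,16] → ·
    (6,7)@(13, 15): e=[-6,18,0] → ·  [on edge]
  covered (1 px):
    · · · · · · ·
    · · · · · · ·
    · · · · · · ·
    · · · · · · ·
    · · · · █ · ·
    · · · · · · ·
    · · · · · · ·
    · · · · · · ·

Answer: [[3,1],[4,1],[5,1],[1,2],[2,2],[3,2],[1,3],[2,3],[1,4]]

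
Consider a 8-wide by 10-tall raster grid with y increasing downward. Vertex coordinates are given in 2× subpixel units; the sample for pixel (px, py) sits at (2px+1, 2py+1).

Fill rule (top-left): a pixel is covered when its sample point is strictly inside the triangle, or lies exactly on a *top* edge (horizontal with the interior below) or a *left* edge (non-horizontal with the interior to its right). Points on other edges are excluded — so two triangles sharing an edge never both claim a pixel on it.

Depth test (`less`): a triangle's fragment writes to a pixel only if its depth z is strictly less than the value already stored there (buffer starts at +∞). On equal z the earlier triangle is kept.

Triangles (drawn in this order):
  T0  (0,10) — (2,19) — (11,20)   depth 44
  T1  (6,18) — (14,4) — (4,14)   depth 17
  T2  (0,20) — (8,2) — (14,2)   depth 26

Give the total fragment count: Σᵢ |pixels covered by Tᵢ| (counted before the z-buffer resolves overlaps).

T0:
  2·area = 79  (B↔C swapped to make it positive)
  edge (0, 10)→(11, 20): d=(11,10) right/bottom  bias=-1
  edge (11, 20)→(2, 19): d=(-9,-1) top-left  bias=+0
  edge (2, 19)→(0, 10): d=(-2,-9) top-left  bias=+0
    (0,5)@(1, 11): e=[1,71,7] → #
    (1,5)@(3, 11): e=[-19,73,25] → ·
    (0,6)@(1, 13): e=[23,53,3] → #
    (1,6)@(3, 13): e=[3,55,21] → #
    (2,6)@(5, 13): e=[-17,57,39] → ·
    (0,7)@(1, 15): e=[45,35,-1] → ·
    (1,7)@(3, 15): e=[25,37,17] → #
    (2,7)@(5, 15): e=[5,39,35] → #
    (3,7)@(7, 15): e=[-15,41,53] → ·
    (1,8)@(3, 17): e=[47,19,13] → #
    (3,8)@(7, 17): e=[7,23,49] → #
    (4,8)@(9, 17): e=[-13,25,67] → ·
  covered (12 px):
    · · · · · · · ·
    · · · · · · · ·
    · · · · · · · ·
    · · · · · · · ·
    · · · · · · · ·
    # · · · · · · ·
    # # · · · · · ·
    · # # · · · · ·
    · # # # · · · ·
    · # # # # · · ·
T1:
  2·area = 60  (B↔C swapped to make it positive)
  edge (6, 18)→(4, 14): d=(-2,-4) top-left  bias=+0
  edge (4, 14)→(14, 4): d=(10,-10) top-left  bias=+0
  edge (14, 4)→(6, 18): d=(-8,14) right/bottom  bias=-1
    (7,1)@(15, 3): e=[66,0,-6] → ·  [on edge]
    (6,2)@(13, 5): e=[54,0,6] → #  [on edge]
    (7,2)@(15, 5): e=[62,20,-22] → ·
    (5,3)@(11, 7): e=[42,0,18] → #  [on edge]
    (6,3)@(13, 7): e=[50,20,-10] → ·
    (4,4)@(9, 9): e=[30,0,30] → #  [on edge]
    (6,4)@(13, 9): e=[46,40,-26] → ·
    (3,5)@(7, 11): e=[18,0,42] → #  [on edge]
    (5,5)@(11, 11): e=[34,40,-14] → ·
    (2,6)@(5, 13): e=[6,0,54] → #  [on edge]
    (4,6)@(9, 13): e=[22,40,-2] → ·
    (1,7)@(3, 15): e=[-6,0,66] → ·  [on edge]
    (0,8)@(1, 17): e=[-18,0,78] → ·  [on edge]
  covered (10 px):
    · · · · · · · ·
    · · · · · · · ·
    · · · · · · # ·
    · · · · · # · ·
    · · · · # # · ·
    · · · # # · · ·
    · · # # · · · ·
    · · # # · · · ·
    · · · · · · · ·
    · · · · · · · ·
T2:
  2·area = 108
  edge (0, 20)→(8, 2): d=(8,-18) top-left  bias=+0
  edge (8, 2)→(14, 2): d=(6,0) top-left  bias=+0
  edge (14, 2)→(0, 20): d=(-14,18) right/bottom  bias=-1
    (4,1)@(9, 3): e=[26,6,76] → #
    (5,1)@(11, 3): e=[62,6,40] → #
    (6,1)@(13, 3): e=[98,6,4] → #
    (7,1)@(15, 3): e=[134,6,-32] → ·
    (3,2)@(7, 5): e=[6,18,84] → #
    (6,2)@(13, 5): e=[114,18,-24] → ·
    (3,3)@(7, 7): e=[22,30,56] → #
    (5,3)@(11, 7): e=[94,30,-16] → ·
    (2,4)@(5, 9): e=[2,42,64] → #
    (4,4)@(9, 9): e=[74,42,-8] → ·
    (2,5)@(5, 11): e=[18,54,36] → #
    (3,5)@(7, 11): e=[54,54,0] → ·  [on edge]
  covered (13 px):
    · · · · · · · ·
    · · · · # # # ·
    · · · # # # · ·
    · · · # # · · ·
    · · # # · · · ·
    · · # · · · · ·
    · · # · · · · ·
    · # · · · · · ·
    · · · · · · · ·
    · · · · · · · ·

Answer: 35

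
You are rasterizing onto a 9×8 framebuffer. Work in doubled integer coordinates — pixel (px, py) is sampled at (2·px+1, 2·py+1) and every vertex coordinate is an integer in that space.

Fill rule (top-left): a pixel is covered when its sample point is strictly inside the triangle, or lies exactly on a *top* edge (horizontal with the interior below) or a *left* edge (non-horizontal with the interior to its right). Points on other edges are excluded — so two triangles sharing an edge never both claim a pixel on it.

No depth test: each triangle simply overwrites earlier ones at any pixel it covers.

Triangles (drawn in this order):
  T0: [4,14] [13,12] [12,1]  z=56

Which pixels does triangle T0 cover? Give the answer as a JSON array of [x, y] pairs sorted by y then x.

T0:
  2·area = 101  (B↔C swapped to make it positive)
  edge (4, 14)→(12, 1): d=(8,-13) top-left  bias=+0
  edge (12, 1)→(13, 12): d=(1,11) right/bottom  bias=-1
  edge (13, 12)→(4, 14): d=(-9,2) right/bottom  bias=-1
    (5,1)@(11, 3): e=[3,13,85] → #
    (6,1)@(13, 3): e=[29,-9,81] → ·
    (5,2)@(11, 5): e=[19,15,67] → #
    (6,2)@(13, 5): e=[45,-7,63] → ·
    (4,3)@(9, 7): e=[9,39,53] → #
    (6,3)@(13, 7): e=[61,-5,45] → ·
    (4,4)@(9, 9): e=[25,41,35] → #
    (6,4)@(13, 9): e=[77,-3,27] → ·
    (3,5)@(7, 11): e=[15,65,21] → #
    (6,5)@(13, 11): e=[93,-1,9] → ·
    (2,6)@(5, 13): e=[5,89,7] → #
    (4,6)@(9, 13): e=[57,45,-1] → ·
  covered (11 px):
    · · · · · · · · ·
    · · · · · # · · ·
    · · · · · # · · ·
    · · · · # # · · ·
    · · · · # # · · ·
    · · · # # # · · ·
    · · # # · · · · ·
    · · · · · · · · ·

Result: [[5,1],[5,2],[4,3],[5,3],[4,4],[5,4],[3,5],[4,5],[5,5],[2,6],[3,6]]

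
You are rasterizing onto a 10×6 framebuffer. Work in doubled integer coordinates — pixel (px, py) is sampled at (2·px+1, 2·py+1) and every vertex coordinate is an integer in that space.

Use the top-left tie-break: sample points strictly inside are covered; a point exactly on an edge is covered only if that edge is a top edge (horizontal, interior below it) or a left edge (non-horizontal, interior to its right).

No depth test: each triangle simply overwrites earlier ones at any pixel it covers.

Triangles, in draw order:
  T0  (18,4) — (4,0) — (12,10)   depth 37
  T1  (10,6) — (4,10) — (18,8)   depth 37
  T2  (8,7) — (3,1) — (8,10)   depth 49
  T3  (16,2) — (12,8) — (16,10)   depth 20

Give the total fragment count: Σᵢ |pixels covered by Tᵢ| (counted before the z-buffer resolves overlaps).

T0:
  2·area = 108  (B↔C swapped to make it positive)
  edge (18, 4)→(12, 10): d=(-6,6) right/bottom  bias=-1
  edge (12, 10)→(4, 0): d=(-8,-10) top-left  bias=+0
  edge (4, 0)→(18, 4): d=(14,4) right/bottom  bias=-1
    (2,0)@(5, 1): e=[96,2,10] → █
    (3,0)@(7, 1): e=[84,22,2] → █
    (4,0)@(9, 1): e=[72,42,-6] → ·
    (2,1)@(5, 3): e=[84,-14,38] → ·
    (3,1)@(7, 3): e=[72,6,30] → █
    (4,1)@(9, 3): e=[60,26,22] → █
    (5,1)@(11, 3): e=[48,46,14] → █
    (6,1)@(13, 3): e=[36,66,6] → █
    (7,1)@(15, 3): e=[24,86,-2] → ·
    (9,1)@(19, 3): e=[0,126,-18] → ·  [on edge]
    (3,2)@(7, 5): e=[60,-10,58] → ·
    (4,2)@(9, 5): e=[48,10,50] → █
    (8,2)@(17, 5): e=[0,90,18] → ·  [on edge]
    (7,3)@(15, 7): e=[0,54,54] → ·  [on edge]
    (6,4)@(13, 9): e=[0,18,90] → ·  [on edge]
    (5,5)@(11, 11): e=[0,-18,126] → ·  [on edge]
  covered (12 px):
    · · █ █ · · · · · ·
    · · · █ █ █ █ · · ·
    · · · · █ █ █ █ · ·
    · · · · · █ █ · · ·
    · · · · · · · · · ·
    · · · · · · · · · ·
T1:
  2·area = 44  (B↔C swapped to make it positive)
  edge (10, 6)→(18, 8): d=(8,2) right/bottom  bias=-1
  edge (18, 8)→(4, 10): d=(-14,2) right/bottom  bias=-1
  edge (4, 10)→(10, 6): d=(6,-4) top-left  bias=+0
    (4,3)@(9, 7): e=[10,32,2] → █
    (5,3)@(11, 7): e=[6,28,10] → █
    (6,3)@(13, 7): e=[2,24,18] → █
    (7,3)@(15, 7): e=[-2,20,26] → ·
    (3,4)@(7, 9): e=[30,8,6] → █
    (5,4)@(11, 9): e=[22,0,22] → ·  [on edge]
    (6,4)@(13, 9): e=[18,-4,30] → ·
    (3,5)@(7, 11): e=[46,-20,18] → ·
    (4,5)@(9, 11): e=[42,-24,26] → ·
  covered (5 px):
    · · · · · · · · · ·
    · · · · · · · · · ·
    · · · · · · · · · ·
    · · · · █ █ █ · · ·
    · · · █ █ · · · · ·
    · · · · · · · · · ·
T2:
  2·area = 15  (B↔C swapped to make it positive)
  edge (8, 7)→(8, 10): d=(0,3) right/bottom  bias=-1
  edge (8, 10)→(3, 1): d=(-5,-9) top-left  bias=+0
  edge (3, 1)→(8, 7): d=(5,6) right/bottom  bias=-1
    (1,0)@(3, 1): e=[15,0,0] → ·  [on edge]
    (3,3)@(7, 7): e=[3,6,6] → █
    (4,3)@(9, 7): e=[-3,24,-6] → ·
    (3,4)@(7, 9): e=[3,-4,16] → ·
  covered (1 px):
    · · · · · · · · · ·
    · · · · · · · · · ·
    · · · · · · · · · ·
    · · · █ · · · · · ·
    · · · · · · · · · ·
    · · · · · · · · · ·
T3:
  2·area = 32  (B↔C swapped to make it positive)
  edge (16, 2)→(16, 10): d=(0,8) right/bottom  bias=-1
  edge (16, 10)→(12, 8): d=(-4,-2) top-left  bias=+0
  edge (12, 8)→(16, 2): d=(4,-6) top-left  bias=+0
    (7,2)@(15, 5): e=[8,18,6] → █
    (8,2)@(17, 5): e=[-8,22,18] → ·
    (6,3)@(13, 7): e=[24,6,2] → █
    (8,3)@(17, 7): e=[-8,14,26] → ·
    (6,4)@(13, 9): e=[24,-2,10] → ·
    (7,4)@(15, 9): e=[8,2,22] → █
    (8,4)@(17, 9): e=[-8,6,34] → ·
    (7,5)@(15, 11): e=[8,-6,30] → ·
  covered (4 px):
    · · · · · · · · · ·
    · · · · · · · · · ·
    · · · · · · · █ · ·
    · · · · · · █ █ · ·
    · · · · · · · █ · ·
    · · · · · · · · · ·

Answer: 22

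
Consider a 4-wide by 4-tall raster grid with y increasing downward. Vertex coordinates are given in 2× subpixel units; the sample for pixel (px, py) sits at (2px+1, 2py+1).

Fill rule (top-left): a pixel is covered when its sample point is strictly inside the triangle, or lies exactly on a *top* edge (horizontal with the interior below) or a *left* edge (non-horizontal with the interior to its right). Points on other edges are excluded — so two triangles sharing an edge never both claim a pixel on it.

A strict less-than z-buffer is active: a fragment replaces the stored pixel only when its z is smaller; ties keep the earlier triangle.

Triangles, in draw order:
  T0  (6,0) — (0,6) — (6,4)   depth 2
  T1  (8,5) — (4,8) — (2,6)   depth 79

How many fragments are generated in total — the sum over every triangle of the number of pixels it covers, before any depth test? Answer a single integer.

T0:
  2·area = 24  (B↔C swapped to make it positive)
  edge (6, 0)→(6, 4): d=(0,4) right/bottom  bias=-1
  edge (6, 4)→(0, 6): d=(-6,2) right/bottom  bias=-1
  edge (0, 6)→(6, 0): d=(6,-6) top-left  bias=+0
    (2,0)@(5, 1): e=[4,20,0] → █  [on edge]
    (3,0)@(7, 1): e=[-4,16,12] → ·
    (1,1)@(3, 3): e=[12,12,0] → █  [on edge]
    (3,1)@(7, 3): e=[-4,4,24] → ·
    (0,2)@(1, 5): e=[20,4,0] → █  [on edge]
    (1,2)@(3, 5): e=[12,0,12] → ·  [on edge]
    (2,2)@(5, 5): e=[4,-4,24] → ·
    (0,3)@(1, 7): e=[20,-8,12] → ·
  covered (4 px):
    · · █ ·
    · █ █ ·
    █ · · ·
    · · · ·
T1:
  2·area = 14
  edge (8, 5)→(4, 8): d=(-4,3) right/bottom  bias=-1
  edge (4, 8)→(2, 6): d=(-2,-2) top-left  bias=+0
  edge (2, 6)→(8, 5): d=(6,-1) top-left  bias=+0
    (0,2)@(1, 5): e=[21,0,-7] → ·  [on edge]
    (1,3)@(3, 7): e=[7,0,7] → █  [on edge]
    (2,3)@(5, 7): e=[1,4,9] → █
    (3,3)@(7, 7): e=[-5,8,11] → ·
  covered (2 px):
    · · · ·
    · · · ·
    · · · ·
    · █ █ ·

Answer: 6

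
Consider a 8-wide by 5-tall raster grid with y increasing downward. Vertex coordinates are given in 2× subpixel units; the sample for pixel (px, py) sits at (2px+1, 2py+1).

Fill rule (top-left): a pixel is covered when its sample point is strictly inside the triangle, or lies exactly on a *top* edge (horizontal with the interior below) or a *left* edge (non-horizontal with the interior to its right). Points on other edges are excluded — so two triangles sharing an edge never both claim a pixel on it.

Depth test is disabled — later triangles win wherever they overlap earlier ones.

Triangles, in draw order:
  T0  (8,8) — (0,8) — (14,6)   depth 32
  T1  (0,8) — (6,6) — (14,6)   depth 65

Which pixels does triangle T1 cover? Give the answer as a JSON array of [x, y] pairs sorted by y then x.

T0:
  2·area = 16
  edge (8, 8)→(0, 8): d=(-8,0) right/bottom  bias=-1
  edge (0, 8)→(14, 6): d=(14,-2) top-left  bias=+0
  edge (14, 6)→(8, 8): d=(-6,2) right/bottom  bias=-1
    (3,3)@(7, 7): e=[8,0,8] → █  [on edge]
    (4,3)@(9, 7): e=[8,4,4] → █
    (5,3)@(11, 7): e=[8,8,0] → ·  [on edge]
    (2,4)@(5, 9): e=[-8,24,0] → ·  [on edge]
    (3,4)@(7, 9): e=[-8,28,-4] → ·
    (4,4)@(9, 9): e=[-8,32,-8] → ·
  covered (2 px):
    · · · · · · · ·
    · · · · · · · ·
    · · · · · · · ·
    · · · █ █ · · ·
    · · · · · · · ·
T1:
  2·area = 16
  edge (0, 8)→(6, 6): d=(6,-2) top-left  bias=+0
  edge (6, 6)→(14, 6): d=(8,0) top-left  bias=+0
  edge (14, 6)→(0, 8): d=(-14,2) right/bottom  bias=-1
    (7,1)@(15, 3): e=[0,-24,40] → ·  [on edge]
    (4,2)@(9, 5): e=[0,-8,24] → ·  [on edge]
    (1,3)@(3, 7): e=[0,8,8] → █  [on edge]
    (2,3)@(5, 7): e=[4,8,4] → █
    (3,3)@(7, 7): e=[8,8,0] → ·  [on edge]
    (1,4)@(3, 9): e=[12,24,-20] → ·
    (2,4)@(5, 9): e=[16,24,-24] → ·
  covered (2 px):
    · · · · · · · ·
    · · · · · · · ·
    · · · · · · · ·
    · █ █ · · · · ·
    · · · · · · · ·

Final: [[1,3],[2,3]]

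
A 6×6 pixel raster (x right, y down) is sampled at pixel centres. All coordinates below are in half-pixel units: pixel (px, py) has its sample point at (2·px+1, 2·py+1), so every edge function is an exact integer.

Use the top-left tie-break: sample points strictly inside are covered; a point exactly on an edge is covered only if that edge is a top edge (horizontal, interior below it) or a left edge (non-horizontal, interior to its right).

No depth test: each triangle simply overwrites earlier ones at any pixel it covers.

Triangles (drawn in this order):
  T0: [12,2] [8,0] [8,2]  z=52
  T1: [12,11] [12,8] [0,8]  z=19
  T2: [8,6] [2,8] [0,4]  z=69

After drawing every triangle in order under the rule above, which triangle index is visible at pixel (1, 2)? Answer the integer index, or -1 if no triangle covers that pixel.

T0:
  2·area = 8  (B↔C swapped to make it positive)
  edge (12, 2)→(8, 2): d=(-4,0) right/bottom  bias=-1
  edge (8, 2)→(8, 0): d=(0,-2) top-left  bias=+0
  edge (8, 0)→(12, 2): d=(4,2) right/bottom  bias=-1
    (4,0)@(9, 1): e=[4,2,2] → X
    (5,0)@(11, 1): e=[4,6,-2] → .
    (4,1)@(9, 3): e=[-4,2,10] → .
  covered (1 px):
    . . . . X .
    . . . . . .
    . . . . . .
    . . . . . .
    . . . . . .
    . . . . . .
T1:
  2·area = 36  (B↔C swapped to make it positive)
  edge (12, 11)→(0, 8): d=(-12,-3) top-left  bias=+0
  edge (0, 8)→(12, 8): d=(12,0) top-left  bias=+0
  edge (12, 8)→(12, 11): d=(0,3) right/bottom  bias=-1
    (2,4)@(5, 9): e=[3,12,21] → X
    (3,4)@(7, 9): e=[9,12,15] → X
    (4,4)@(9, 9): e=[15,12,9] → X
    (5,4)@(11, 9): e=[21,12,3] → X
    (2,5)@(5, 11): e=[-21,36,21] → .
    (3,5)@(7, 11): e=[-15,36,15] → .
    (4,5)@(9, 11): e=[-9,36,9] → .
    (5,5)@(11, 11): e=[-3,36,3] → .
  covered (4 px):
    . . . . . .
    . . . . . .
    . . . . . .
    . . . . . .
    . . X X X X
    . . . . . .
T2:
  2·area = 28
  edge (8, 6)→(2, 8): d=(-6,2) right/bottom  bias=-1
  edge (2, 8)→(0, 4): d=(-2,-4) top-left  bias=+0
  edge (0, 4)→(8, 6): d=(8,2) right/bottom  bias=-1
    (0,2)@(1, 5): e=[20,2,6] → X
    (1,2)@(3, 5): e=[16,10,2] → X
    (2,2)@(5, 5): e=[12,18,-2] → .
    (5,2)@(11, 5): e=[0,42,-14] → .  [on edge]
    (0,3)@(1, 7): e=[8,-2,22] → .
    (1,3)@(3, 7): e=[4,6,18] → X
    (2,3)@(5, 7): e=[0,14,14] → .  [on edge]
    (1,4)@(3, 9): e=[-8,2,34] → .
  covered (3 px):
    . . . . . .
    . . . . . .
    X X . . . .
    . X . . . .
    . . . . . .
    . . . . . .

Z-buffer (winner per pixel, '.' = empty):
  . . . . 0 .
  . . . . . .
  2 2 . . . .
  . 2 . . . .
  . . 1 1 1 1
  . . . . . .

Result: 2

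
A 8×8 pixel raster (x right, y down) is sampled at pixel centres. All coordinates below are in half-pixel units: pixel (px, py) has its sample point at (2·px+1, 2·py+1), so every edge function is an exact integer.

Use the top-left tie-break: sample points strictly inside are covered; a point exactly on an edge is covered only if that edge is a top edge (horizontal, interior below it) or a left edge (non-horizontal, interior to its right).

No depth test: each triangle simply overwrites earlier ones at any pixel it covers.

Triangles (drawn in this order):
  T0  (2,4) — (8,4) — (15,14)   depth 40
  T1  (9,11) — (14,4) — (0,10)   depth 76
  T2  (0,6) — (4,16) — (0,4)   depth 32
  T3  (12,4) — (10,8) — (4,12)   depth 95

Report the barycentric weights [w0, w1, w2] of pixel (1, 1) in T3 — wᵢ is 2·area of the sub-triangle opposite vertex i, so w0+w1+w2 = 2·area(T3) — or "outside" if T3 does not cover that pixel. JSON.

T0:
  2·area = 60
  edge (2, 4)→(8, 4): d=(6,0) top-left  bias=+0
  edge (8, 4)→(15, 14): d=(7,10) right/bottom  bias=-1
  edge (15, 14)→(2, 4): d=(-13,-10) top-left  bias=+0
    (2,2)@(5, 5): e=[6,37,17] → █
    (3,2)@(7, 5): e=[6,17,37] → █
    (4,2)@(9, 5): e=[6,-3,57] → ·
    (2,3)@(5, 7): e=[18,51,-9] → ·
    (3,3)@(7, 7): e=[18,31,11] → █
    (4,3)@(9, 7): e=[18,11,31] → █
    (5,3)@(11, 7): e=[18,-9,51] → ·
    (3,4)@(7, 9): e=[30,45,-15] → ·
    (4,4)@(9, 9): e=[30,25,5] → █
    (5,4)@(11, 9): e=[30,5,25] → █
    (6,4)@(13, 9): e=[30,-15,45] → ·
    (4,5)@(9, 11): e=[42,39,-21] → ·
  covered (6 px):
    · · · · · · · ·
    · · · · · · · ·
    · · █ █ · · · ·
    · · · █ █ · · ·
    · · · · █ █ · ·
    · · · · · · · ·
    · · · · · · · ·
    · · · · · · · ·
T1:
  2·area = 68  (B↔C swapped to make it positive)
  edge (9, 11)→(0, 10): d=(-9,-1) top-left  bias=+0
  edge (0, 10)→(14, 4): d=(14,-6) top-left  bias=+0
  edge (14, 4)→(9, 11): d=(-5,7) right/bottom  bias=-1
    (6,2)@(13, 5): e=[58,8,2] → █
    (7,2)@(15, 5): e=[60,20,-12] → ·
    (3,3)@(7, 7): e=[34,0,34] → █  [on edge]
    (4,3)@(9, 7): e=[36,12,20] → █
    (5,3)@(11, 7): e=[38,24,6] → █
    (6,3)@(13, 7): e=[40,36,-8] → ·
    (1,4)@(3, 9): e=[12,4,52] → █
    (2,4)@(5, 9): e=[14,16,38] → █
    (5,4)@(11, 9): e=[20,52,-4] → ·
    (1,5)@(3, 11): e=[-6,32,42] → ·
    (2,5)@(5, 11): e=[-4,44,28] → ·
    (3,5)@(7, 11): e=[-2,56,14] → ·
    (4,5)@(9, 11): e=[0,68,0] → ·  [on edge]
  covered (8 px):
    · · · · · · · ·
    · · · · · · · ·
    · · · · · · █ ·
    · · · █ █ █ · ·
    · █ █ █ █ · · ·
    · · · · · · · ·
    · · · · · · · ·
    · · · · · · · ·
T2:
  2·area = 8  (B↔C swapped to make it positive)
  edge (0, 6)→(0, 4): d=(0,-2) top-left  bias=+0
  edge (0, 4)→(4, 16): d=(4,12) right/bottom  bias=-1
  edge (4, 16)→(0, 6): d=(-4,-10) top-left  bias=+0
    (0,3)@(1, 7): e=[2,0,6] → ·  [on edge]
    (1,6)@(3, 13): e=[6,0,2] → ·  [on edge]
  covered (0 px):
    · · · · · · · ·
    · · · · · · · ·
    · · · · · · · ·
    · · · · · · · ·
    · · · · · · · ·
    · · · · · · · ·
    · · · · · · · ·
    · · · · · · · ·
T3:
  2·area = 16
  edge (12, 4)→(10, 8): d=(-2,4) right/bottom  bias=-1
  edge (10, 8)→(4, 12): d=(-6,4) right/bottom  bias=-1
  edge (4, 12)→(12, 4): d=(8,-8) top-left  bias=+0
    (7,0)@(15, 1): e=[-6,22,0] → ·  [on edge]
    (6,1)@(13, 3): e=[-2,18,0] → ·  [on edge]
    (5,2)@(11, 5): e=[2,14,0] → █  [on edge]
    (6,2)@(13, 5): e=[-6,6,16] → ·
    (4,3)@(9, 7): e=[6,10,0] → █  [on edge]
    (5,3)@(11, 7): e=[-2,2,16] → ·
    (3,4)@(7, 9): e=[10,6,0] → █  [on edge]
    (4,4)@(9, 9): e=[2,-2,16] → ·
    (2,5)@(5, 11): e=[14,2,0] → █  [on edge]
    (3,5)@(7, 11): e=[6,-6,16] → ·
    (1,6)@(3, 13): e=[18,-2,0] → ·  [on edge]
    (2,6)@(5, 13): e=[10,-10,16] → ·
    (0,7)@(1, 15): e=[22,-6,0] → ·  [on edge]
  covered (4 px):
    · · · · · · · ·
    · · · · · · · ·
    · · · · · █ · ·
    · · · · █ · · ·
    · · · █ · · · ·
    · · █ · · · · ·
    · · · · · · · ·
    · · · · · · · ·

Result: "outside"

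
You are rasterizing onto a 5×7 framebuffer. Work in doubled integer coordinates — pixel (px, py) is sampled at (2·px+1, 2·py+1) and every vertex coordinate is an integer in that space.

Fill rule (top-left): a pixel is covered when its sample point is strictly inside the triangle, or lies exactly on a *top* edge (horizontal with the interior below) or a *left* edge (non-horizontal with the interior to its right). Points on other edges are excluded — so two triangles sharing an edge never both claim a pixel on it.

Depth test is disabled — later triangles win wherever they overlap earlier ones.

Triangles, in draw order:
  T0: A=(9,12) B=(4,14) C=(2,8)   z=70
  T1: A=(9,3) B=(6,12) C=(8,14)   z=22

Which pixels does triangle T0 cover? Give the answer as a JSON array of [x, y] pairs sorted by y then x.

T0:
  2·area = 34
  edge (9, 12)→(4, 14): d=(-5,2) right/bottom  bias=-1
  edge (4, 14)→(2, 8): d=(-2,-6) top-left  bias=+0
  edge (2, 8)→(9, 12): d=(7,4) right/bottom  bias=-1
    (0,2)@(1, 5): e=[51,0,-17] → .  [on edge]
    (1,4)@(3, 9): e=[27,4,3] → X
    (2,4)@(5, 9): e=[23,16,-5] → .
    (1,5)@(3, 11): e=[17,0,17] → X  [on edge]
    (2,5)@(5, 11): e=[13,12,9] → X
    (3,5)@(7, 11): e=[9,24,1] → X
    (4,5)@(9, 11): e=[5,36,-7] → .
    (1,6)@(3, 13): e=[7,-4,31] → .
    (2,6)@(5, 13): e=[3,8,23] → X
    (3,6)@(7, 13): e=[-1,20,15] → .
  covered (5 px):
    . . . . .
    . . . . .
    . . . . .
    . . . . .
    . X . . .
    . X X X .
    . . X . .
T1:
  2·area = 24  (B↔C swapped to make it positive)
  edge (9, 3)→(8, 14): d=(-1,11) right/bottom  bias=-1
  edge (8, 14)→(6, 12): d=(-2,-2) top-left  bias=+0
  edge (6, 12)→(9, 3): d=(3,-9) top-left  bias=+0
    (4,1)@(9, 3): e=[0,24,0] → .  [on edge]
    (0,3)@(1, 7): e=[84,0,-60] → .  [on edge]
    (1,4)@(3, 9): e=[60,0,-36] → .  [on edge]
    (3,4)@(7, 9): e=[16,8,0] → X  [on edge]
    (4,4)@(9, 9): e=[-6,12,18] → .
    (2,5)@(5, 11): e=[36,0,-12] → .  [on edge]
    (3,5)@(7, 11): e=[14,4,6] → X
    (4,5)@(9, 11): e=[-8,8,24] → .
    (3,6)@(7, 13): e=[12,0,12] → X  [on edge]
    (4,6)@(9, 13): e=[-10,4,30] → .
  covered (3 px):
    . . . . .
    . . . . .
    . . . . .
    . . . . .
    . . . X .
    . . . X .
    . . . X .

Final: [[1,4],[1,5],[2,5],[3,5],[2,6]]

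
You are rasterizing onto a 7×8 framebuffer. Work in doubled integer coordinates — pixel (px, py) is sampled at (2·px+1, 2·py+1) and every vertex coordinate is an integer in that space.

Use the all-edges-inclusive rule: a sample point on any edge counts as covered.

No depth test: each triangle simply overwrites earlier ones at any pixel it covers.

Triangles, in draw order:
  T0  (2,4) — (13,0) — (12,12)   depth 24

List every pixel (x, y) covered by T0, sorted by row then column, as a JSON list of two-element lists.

T0:
  2·area = 128
  edge (2, 4)→(13, 0): d=(11,-4) inclusive
  edge (13, 0)→(12, 12): d=(-1,12) inclusive
  edge (12, 12)→(2, 4): d=(-10,-8) inclusive
    (5,0)@(11, 1): e=[3,23,102] → █
    (6,0)@(13, 1): e=[11,-1,118] → ·
    (2,1)@(5, 3): e=[1,93,34] → █
    (3,1)@(7, 3): e=[9,69,50] → █
    (4,1)@(9, 3): e=[17,45,66] → █
    (6,1)@(13, 3): e=[33,-3,98] → ·
    (2,2)@(5, 5): e=[23,91,14] → █
    (6,2)@(13, 5): e=[55,-5,78] → ·
    (2,3)@(5, 7): e=[45,89,-6] → ·
    (3,3)@(7, 7): e=[53,65,10] → █
    (6,3)@(13, 7): e=[77,-7,58] → ·
    (3,4)@(7, 9): e=[75,63,-10] → ·
  covered (15 px):
    · · · · · █ ·
    · · █ █ █ █ ·
    · · █ █ █ █ ·
    · · · █ █ █ ·
    · · · · █ █ ·
    · · · · · █ ·
    · · · · · · ·
    · · · · · · ·

Final: [[5,0],[2,1],[3,1],[4,1],[5,1],[2,2],[3,2],[4,2],[5,2],[3,3],[4,3],[5,3],[4,4],[5,4],[5,5]]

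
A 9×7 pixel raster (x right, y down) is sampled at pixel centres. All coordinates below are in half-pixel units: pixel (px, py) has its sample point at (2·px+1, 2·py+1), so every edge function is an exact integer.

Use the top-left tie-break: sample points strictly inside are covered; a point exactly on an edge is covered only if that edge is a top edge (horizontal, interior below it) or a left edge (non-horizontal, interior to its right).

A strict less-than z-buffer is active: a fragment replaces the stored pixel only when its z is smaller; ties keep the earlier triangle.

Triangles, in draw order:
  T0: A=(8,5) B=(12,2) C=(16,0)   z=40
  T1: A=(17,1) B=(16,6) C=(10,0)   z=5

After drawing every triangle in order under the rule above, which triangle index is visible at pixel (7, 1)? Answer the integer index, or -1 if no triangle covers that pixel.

T0:
  2·area = 4
  edge (8, 5)→(12, 2): d=(4,-3) top-left  bias=+0
  edge (12, 2)→(16, 0): d=(4,-2) top-left  bias=+0
  edge (16, 0)→(8, 5): d=(-8,5) right/bottom  bias=-1
    (5,1)@(11, 3): e=[1,2,1] → █
    (6,1)@(13, 3): e=[7,6,-9] → ·
    (5,2)@(11, 5): e=[9,10,-15] → ·
  covered (1 px):
    · · · · · · · · ·
    · · · · · █ · · ·
    · · · · · · · · ·
    · · · · · · · · ·
    · · · · · · · · ·
    · · · · · · · · ·
    · · · · · · · · ·
T1:
  2·area = 36
  edge (17, 1)→(16, 6): d=(-1,5) right/bottom  bias=-1
  edge (16, 6)→(10, 0): d=(-6,-6) top-left  bias=+0
  edge (10, 0)→(17, 1): d=(7,1) right/bottom  bias=-1
    (5,0)@(11, 1): e=[30,0,6] → █  [on edge]
    (6,0)@(13, 1): e=[20,12,4] → █
    (7,0)@(15, 1): e=[10,24,2] → █
    (8,0)@(17, 1): e=[0,36,0] → ·  [on edge]
    (5,1)@(11, 3): e=[28,-12,20] → ·
    (6,1)@(13, 3): e=[18,0,18] → █  [on edge]
    (8,1)@(17, 3): e=[-2,24,14] → ·
    (6,2)@(13, 5): e=[16,-12,32] → ·
    (7,2)@(15, 5): e=[6,0,30] → █  [on edge]
    (8,2)@(17, 5): e=[-4,12,28] → ·
    (7,3)@(15, 7): e=[4,-12,44] → ·
    (8,3)@(17, 7): e=[-6,0,42] → ·  [on edge]
    (7,5)@(15, 11): e=[0,-36,72] → ·  [on edge]
  covered (6 px):
    · · · · · █ █ █ ·
    · · · · · · █ █ ·
    · · · · · · · █ ·
    · · · · · · · · ·
    · · · · · · · · ·
    · · · · · · · · ·
    · · · · · · · · ·

Z-buffer (winner per pixel, '.' = empty):
  . . . . . 1 1 1 .
  . . . . . 0 1 1 .
  . . . . . . . 1 .
  . . . . . . . . .
  . . . . . . . . .
  . . . . . . . . .
  . . . . . . . . .

Final: 1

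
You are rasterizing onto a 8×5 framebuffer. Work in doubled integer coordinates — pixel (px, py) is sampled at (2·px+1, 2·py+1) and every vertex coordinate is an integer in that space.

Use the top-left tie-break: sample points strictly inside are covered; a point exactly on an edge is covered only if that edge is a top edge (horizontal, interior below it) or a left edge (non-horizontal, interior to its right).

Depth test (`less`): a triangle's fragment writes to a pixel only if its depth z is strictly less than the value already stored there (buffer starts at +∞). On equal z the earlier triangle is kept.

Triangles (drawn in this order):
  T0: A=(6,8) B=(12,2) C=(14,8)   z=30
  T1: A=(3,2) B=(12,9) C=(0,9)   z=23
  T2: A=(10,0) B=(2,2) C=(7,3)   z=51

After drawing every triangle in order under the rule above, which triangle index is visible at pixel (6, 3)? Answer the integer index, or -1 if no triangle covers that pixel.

T0:
  2·area = 48
  edge (6, 8)→(12, 2): d=(6,-6) top-left  bias=+0
  edge (12, 2)→(14, 8): d=(2,6) right/bottom  bias=-1
  edge (14, 8)→(6, 8): d=(-8,0) right/bottom  bias=-1
    (6,0)@(13, 1): e=[0,-8,56] → .  [on edge]
    (5,1)@(11, 3): e=[0,8,40] → X  [on edge]
    (6,1)@(13, 3): e=[12,-4,40] → .
    (4,2)@(9, 5): e=[0,24,24] → X  [on edge]
    (6,2)@(13, 5): e=[24,0,24] → .  [on edge]
    (3,3)@(7, 7): e=[0,40,8] → X  [on edge]
    (6,3)@(13, 7): e=[36,4,8] → X
    (7,3)@(15, 7): e=[48,-8,8] → .
    (2,4)@(5, 9): e=[0,56,-8] → .  [on edge]
    (3,4)@(7, 9): e=[12,44,-8] → .
    (4,4)@(9, 9): e=[24,32,-8] → .
    (5,4)@(11, 9): e=[36,20,-8] → .
  covered (7 px):
    . . . . . . . .
    . . . . . X . .
    . . . . X X . .
    . . . X X X X .
    . . . . . . . .
T1:
  2·area = 84
  edge (3, 2)→(12, 9): d=(9,7) right/bottom  bias=-1
  edge (12, 9)→(0, 9): d=(-12,0) right/bottom  bias=-1
  edge (0, 9)→(3, 2): d=(3,-7) top-left  bias=+0
    (1,1)@(3, 3): e=[9,72,3] → X
    (2,1)@(5, 3): e=[-5,72,17] → .
    (1,2)@(3, 5): e=[27,48,9] → X
    (2,2)@(5, 5): e=[13,48,23] → X
    (3,2)@(7, 5): e=[-1,48,37] → .
    (0,3)@(1, 7): e=[59,24,1] → X
    (3,3)@(7, 7): e=[17,24,43] → X
    (4,3)@(9, 7): e=[3,24,57] → X
    (5,3)@(11, 7): e=[-11,24,71] → .
    (0,4)@(1, 9): e=[77,0,7] → .  [on edge]
    (1,4)@(3, 9): e=[63,0,21] → .  [on edge]
    (2,4)@(5, 9): e=[49,0,35] → .  [on edge]
    (3,4)@(7, 9): e=[35,0,49] → .  [on edge]
    (4,4)@(9, 9): e=[21,0,63] → .  [on edge]
    (5,4)@(11, 9): e=[7,0,77] → .  [on edge]
    (6,4)@(13, 9): e=[-7,0,91] → .  [on edge]
    (7,4)@(15, 9): e=[-21,0,105] → .  [on edge]
  covered (8 px):
    . . . . . . . .
    . X . . . . . .
    . X X . . . . .
    X X X X X . . .
    . . . . . . . .
T2:
  2·area = 18  (B↔C swapped to make it positive)
  edge (10, 0)→(7, 3): d=(-3,3) right/bottom  bias=-1
  edge (7, 3)→(2, 2): d=(-5,-1) top-left  bias=+0
  edge (2, 2)→(10, 0): d=(8,-2) top-left  bias=+0
    (3,0)@(7, 1): e=[6,10,2] → X
    (4,0)@(9, 1): e=[0,12,6] → .  [on edge]
    (3,1)@(7, 3): e=[0,0,18] → .  [on edge]
    (2,2)@(5, 5): e=[0,-12,30] → .  [on edge]
    (1,3)@(3, 7): e=[0,-24,42] → .  [on edge]
    (0,4)@(1, 9): e=[0,-36,54] → .  [on edge]
  covered (1 px):
    . . . X . . . .
    . . . . . . . .
    . . . . . . . .
    . . . . . . . .
    . . . . . . . .

Z-buffer (winner per pixel, '.' = empty):
  . . . 2 . . . .
  . 1 . . . 0 . .
  . 1 1 . 0 0 . .
  1 1 1 1 1 0 0 .
  . . . . . . . .

Final: 0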